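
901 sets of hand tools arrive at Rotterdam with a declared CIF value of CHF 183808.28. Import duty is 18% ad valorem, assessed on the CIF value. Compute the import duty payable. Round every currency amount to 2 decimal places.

Import duty = 183808.28 × 18% = 33085.49

Import duty: CHF 33085.49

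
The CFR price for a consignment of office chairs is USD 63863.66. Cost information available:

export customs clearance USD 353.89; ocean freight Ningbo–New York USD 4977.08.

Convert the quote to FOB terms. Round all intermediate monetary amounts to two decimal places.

Not relevant to the conversion: export clearance — on the seller under both CFR and FOB; already in the CFR price and stays in the FOB price.
From CFR to FOB, the seller no longer bears: freight.
FOB price = 63863.66 − 4977.08 = 58886.58

FOB price: USD 58886.58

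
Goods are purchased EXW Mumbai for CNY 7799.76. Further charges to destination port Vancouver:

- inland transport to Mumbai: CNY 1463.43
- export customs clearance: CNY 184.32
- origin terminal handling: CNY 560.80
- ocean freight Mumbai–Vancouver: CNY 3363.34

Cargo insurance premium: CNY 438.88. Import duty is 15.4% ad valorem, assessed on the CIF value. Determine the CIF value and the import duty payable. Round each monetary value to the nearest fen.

CIF value: CNY 13810.53; import duty: CNY 2126.82

CIF = EXW price + pre-shipment costs + freight + insurance
CIF = 7799.76 + 1463.43 + 184.32 + 560.80 + 3363.34 + 438.88 = 13810.53
Import duty = 13810.53 × 15.4% = 2126.82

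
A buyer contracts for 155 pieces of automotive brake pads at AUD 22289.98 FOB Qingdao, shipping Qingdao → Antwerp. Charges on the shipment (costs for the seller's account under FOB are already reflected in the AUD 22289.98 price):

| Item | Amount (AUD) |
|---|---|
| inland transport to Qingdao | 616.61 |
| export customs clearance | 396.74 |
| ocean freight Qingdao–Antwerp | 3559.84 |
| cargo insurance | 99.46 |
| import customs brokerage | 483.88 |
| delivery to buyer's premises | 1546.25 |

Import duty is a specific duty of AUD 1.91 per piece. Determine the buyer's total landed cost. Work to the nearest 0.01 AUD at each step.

FOB: the seller bears costs until goods are on board at the origin port; the buyer bears freight, insurance and all costs thereafter.
Already in the invoice (seller's account under FOB): inland to port, export clearance — exclude.
CIF value = FOB price + freight + insurance = 22289.98 + 3559.84 + 99.46 = 25949.28
Import duty = 155 × 1.91 = 296.05
Buyer bears: freight 3559.84 + insurance 99.46 + brokerage 483.88 + delivery 1546.25 + duty 296.05 = 5985.48
Landed cost = invoice 22289.98 + 5985.48 = 28275.46

Total landed cost: AUD 28275.46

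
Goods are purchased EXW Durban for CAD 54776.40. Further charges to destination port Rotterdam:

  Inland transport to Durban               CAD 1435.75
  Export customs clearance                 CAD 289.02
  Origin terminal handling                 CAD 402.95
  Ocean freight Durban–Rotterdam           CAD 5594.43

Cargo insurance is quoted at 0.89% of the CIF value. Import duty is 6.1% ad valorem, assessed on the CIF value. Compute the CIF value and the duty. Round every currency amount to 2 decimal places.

Let C be the CIF value. C = EXW price + pre-shipment costs + freight + 0.89% × C
C − 0.89% × C = 54776.40 + 1435.75 + 289.02 + 402.95 + 5594.43
0.9911 × C = 62498.55
C = 62498.55 / 0.9911 = 63059.78
Insurance premium = 0.89% × 63059.78 = 561.23
Import duty = 63059.78 × 6.1% = 3846.65

CIF value: CAD 63059.78; import duty: CAD 3846.65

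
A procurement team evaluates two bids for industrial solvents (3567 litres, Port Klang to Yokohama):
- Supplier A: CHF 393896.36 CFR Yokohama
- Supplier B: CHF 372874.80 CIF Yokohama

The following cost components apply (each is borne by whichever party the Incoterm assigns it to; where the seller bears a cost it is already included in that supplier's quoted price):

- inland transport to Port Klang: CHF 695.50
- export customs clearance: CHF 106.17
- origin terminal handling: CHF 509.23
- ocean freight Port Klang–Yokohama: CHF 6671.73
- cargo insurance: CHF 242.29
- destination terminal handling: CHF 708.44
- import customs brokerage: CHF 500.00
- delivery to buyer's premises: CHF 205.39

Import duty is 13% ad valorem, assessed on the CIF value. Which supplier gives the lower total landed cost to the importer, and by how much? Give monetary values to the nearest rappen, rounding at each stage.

Supplier A (CFR):
CIF value = CFR price + insurance = 393896.36 + 242.29 = 394138.65
Import duty = 394138.65 × 13% = 51238.02
Buyer bears (A): 242.29 + 708.44 + 500.00 + 205.39 = 1656.12
Landed cost (A) = invoice 393896.36 + 1656.12 + duty 51238.02 = 446790.50
Supplier B (CIF):
The CIF price already equals the CIF value: 372874.80
Import duty = 372874.80 × 13% = 48473.72
Buyer bears (B): 708.44 + 500.00 + 205.39 = 1413.83
Landed cost (B) = invoice 372874.80 + 1413.83 + duty 48473.72 = 422762.35
Difference = |446790.50 − 422762.35| = 24028.15

Supplier B is cheaper by CHF 24028.15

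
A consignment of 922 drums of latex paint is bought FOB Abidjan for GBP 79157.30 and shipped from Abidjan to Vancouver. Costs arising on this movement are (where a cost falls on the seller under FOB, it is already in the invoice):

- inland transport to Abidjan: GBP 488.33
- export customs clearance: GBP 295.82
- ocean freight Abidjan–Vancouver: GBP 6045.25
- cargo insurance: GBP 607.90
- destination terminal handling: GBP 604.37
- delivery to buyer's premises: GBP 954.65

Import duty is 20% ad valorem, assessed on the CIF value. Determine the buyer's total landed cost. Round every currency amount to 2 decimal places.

Total landed cost: GBP 104531.56

FOB: the seller bears costs until goods are on board at the origin port; the buyer bears freight, insurance and all costs thereafter.
Already in the invoice (seller's account under FOB): inland to port, export clearance — exclude.
CIF value = FOB price + freight + insurance = 79157.30 + 6045.25 + 607.90 = 85810.45
Import duty = 85810.45 × 20% = 17162.09
Buyer bears: freight 6045.25 + insurance 607.90 + destination terminal 604.37 + delivery 954.65 + duty 17162.09 = 25374.26
Landed cost = invoice 79157.30 + 25374.26 = 104531.56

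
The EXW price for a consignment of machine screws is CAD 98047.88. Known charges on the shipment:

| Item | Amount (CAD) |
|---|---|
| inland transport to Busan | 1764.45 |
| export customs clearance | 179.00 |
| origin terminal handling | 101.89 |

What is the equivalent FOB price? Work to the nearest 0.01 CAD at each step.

FOB price: CAD 100093.22

From EXW to FOB, the seller additionally bears: inland to port, export clearance, origin terminal.
FOB price = 98047.88 + 1764.45 + 179.00 + 101.89 = 100093.22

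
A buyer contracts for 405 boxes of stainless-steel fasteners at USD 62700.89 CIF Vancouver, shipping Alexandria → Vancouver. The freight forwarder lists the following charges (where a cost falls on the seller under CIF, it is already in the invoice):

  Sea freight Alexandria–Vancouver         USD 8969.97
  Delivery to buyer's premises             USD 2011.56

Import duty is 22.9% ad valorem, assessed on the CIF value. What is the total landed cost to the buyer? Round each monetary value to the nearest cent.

CIF: the seller pays costs through ocean freight and marine insurance to the destination port.
Already in the invoice (seller's account under CIF): freight — exclude.
The CIF price already equals the CIF value: 62700.89
Import duty = 62700.89 × 22.9% = 14358.50
Buyer bears: delivery 2011.56 + duty 14358.50 = 16370.06
Landed cost = invoice 62700.89 + 16370.06 = 79070.95

Total landed cost: USD 79070.95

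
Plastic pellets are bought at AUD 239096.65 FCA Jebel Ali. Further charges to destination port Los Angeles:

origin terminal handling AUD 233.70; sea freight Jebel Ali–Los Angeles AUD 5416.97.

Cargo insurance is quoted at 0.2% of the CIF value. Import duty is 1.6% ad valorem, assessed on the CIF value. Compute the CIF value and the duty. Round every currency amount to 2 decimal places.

CIF value: AUD 245237.80; import duty: AUD 3923.80

Let C be the CIF value. C = FCA price + pre-shipment costs + freight + 0.2% × C
C − 0.2% × C = 239096.65 + 233.70 + 5416.97
0.998 × C = 244747.32
C = 244747.32 / 0.998 = 245237.80
Insurance premium = 0.2% × 245237.80 = 490.48
Import duty = 245237.80 × 1.6% = 3923.80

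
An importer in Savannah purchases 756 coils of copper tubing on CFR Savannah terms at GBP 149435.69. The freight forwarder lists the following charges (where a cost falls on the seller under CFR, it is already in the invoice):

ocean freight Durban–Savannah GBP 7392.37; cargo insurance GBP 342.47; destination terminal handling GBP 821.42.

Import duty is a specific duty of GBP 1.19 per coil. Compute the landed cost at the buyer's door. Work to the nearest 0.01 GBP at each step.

Total landed cost: GBP 151499.22

CFR: the seller pays costs through ocean freight to the destination port, but not insurance.
Already in the invoice (seller's account under CFR): freight — exclude.
CIF value = CFR price + insurance = 149435.69 + 342.47 = 149778.16
Import duty = 756 × 1.19 = 899.64
Buyer bears: insurance 342.47 + destination terminal 821.42 + duty 899.64 = 2063.53
Landed cost = invoice 149435.69 + 2063.53 = 151499.22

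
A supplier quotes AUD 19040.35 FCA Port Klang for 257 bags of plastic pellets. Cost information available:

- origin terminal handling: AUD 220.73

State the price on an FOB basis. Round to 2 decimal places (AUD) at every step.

From FCA to FOB, the seller additionally bears: origin terminal.
FOB price = 19040.35 + 220.73 = 19261.08

FOB price: AUD 19261.08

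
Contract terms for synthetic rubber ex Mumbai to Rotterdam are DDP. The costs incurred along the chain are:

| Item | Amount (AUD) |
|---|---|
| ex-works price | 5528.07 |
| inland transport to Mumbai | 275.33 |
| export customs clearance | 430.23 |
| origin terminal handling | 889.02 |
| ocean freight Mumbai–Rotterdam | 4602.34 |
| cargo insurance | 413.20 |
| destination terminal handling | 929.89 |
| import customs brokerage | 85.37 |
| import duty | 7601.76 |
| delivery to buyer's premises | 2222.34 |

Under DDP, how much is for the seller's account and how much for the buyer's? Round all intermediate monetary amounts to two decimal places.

DDP: the seller bears all costs including import duty.
Seller's account: goods 5528.07 + inland to port 275.33 + export clearance 430.23 + origin terminal 889.02 + freight 4602.34 + insurance 413.20 + destination terminal 929.89 + brokerage 85.37 + duty 7601.76 + delivery 2222.34 = 22977.55
Buyer's account: 0.00

Seller: AUD 22977.55; buyer: AUD 0.00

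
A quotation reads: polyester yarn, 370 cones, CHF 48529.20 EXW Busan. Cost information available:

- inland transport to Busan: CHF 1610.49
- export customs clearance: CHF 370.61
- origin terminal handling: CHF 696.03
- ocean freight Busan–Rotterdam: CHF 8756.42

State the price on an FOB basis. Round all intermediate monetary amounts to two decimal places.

Not relevant to the conversion: freight — on the buyer under both terms; not part of either seller's price.
From EXW to FOB, the seller additionally bears: inland to port, export clearance, origin terminal.
FOB price = 48529.20 + 1610.49 + 370.61 + 696.03 = 51206.33

FOB price: CHF 51206.33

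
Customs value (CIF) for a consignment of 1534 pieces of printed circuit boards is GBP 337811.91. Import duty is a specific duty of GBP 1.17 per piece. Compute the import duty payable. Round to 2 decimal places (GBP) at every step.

Import duty = 1534 × 1.17 = 1794.78

Import duty: GBP 1794.78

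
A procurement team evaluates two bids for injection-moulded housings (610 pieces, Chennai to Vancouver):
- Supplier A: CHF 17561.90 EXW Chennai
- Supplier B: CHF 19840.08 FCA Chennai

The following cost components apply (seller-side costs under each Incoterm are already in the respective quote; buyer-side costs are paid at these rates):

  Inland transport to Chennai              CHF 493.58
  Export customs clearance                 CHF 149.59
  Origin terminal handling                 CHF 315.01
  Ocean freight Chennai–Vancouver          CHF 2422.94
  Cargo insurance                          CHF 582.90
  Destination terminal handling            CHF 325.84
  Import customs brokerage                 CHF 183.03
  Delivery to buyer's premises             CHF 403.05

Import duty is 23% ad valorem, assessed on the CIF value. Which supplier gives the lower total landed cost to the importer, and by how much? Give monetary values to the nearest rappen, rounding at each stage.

Supplier A (EXW):
CIF value = EXW price + inland to port + export clearance + origin terminal + freight + insurance = 17561.90 + 493.58 + 149.59 + 315.01 + 2422.94 + 582.90 = 21525.92
Import duty = 21525.92 × 23% = 4950.96
Buyer bears (A): 493.58 + 149.59 + 315.01 + 2422.94 + 582.90 + 325.84 + 183.03 + 403.05 = 4875.94
Landed cost (A) = invoice 17561.90 + 4875.94 + duty 4950.96 = 27388.80
Supplier B (FCA):
CIF value = FCA price + origin terminal + freight + insurance = 19840.08 + 315.01 + 2422.94 + 582.90 = 23160.93
Import duty = 23160.93 × 23% = 5327.01
Buyer bears (B): 315.01 + 2422.94 + 582.90 + 325.84 + 183.03 + 403.05 = 4232.77
Landed cost (B) = invoice 19840.08 + 4232.77 + duty 5327.01 = 29399.86
Difference = |27388.80 − 29399.86| = 2011.06

Supplier A is cheaper by CHF 2011.06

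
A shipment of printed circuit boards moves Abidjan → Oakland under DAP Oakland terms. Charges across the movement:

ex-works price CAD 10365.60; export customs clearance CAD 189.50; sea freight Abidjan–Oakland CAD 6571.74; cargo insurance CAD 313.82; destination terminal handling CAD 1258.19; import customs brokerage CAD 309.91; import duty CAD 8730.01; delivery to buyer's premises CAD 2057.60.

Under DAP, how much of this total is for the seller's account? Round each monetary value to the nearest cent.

DAP: the seller bears all costs to the named destination except import duty and clearance.
Seller's account: goods 10365.60 + export clearance 189.50 + freight 6571.74 + insurance 313.82 + destination terminal 1258.19 + delivery 2057.60 = 20756.45
Buyer's account: brokerage 309.91 + duty 8730.01 = 9039.92

Seller's account: CAD 20756.45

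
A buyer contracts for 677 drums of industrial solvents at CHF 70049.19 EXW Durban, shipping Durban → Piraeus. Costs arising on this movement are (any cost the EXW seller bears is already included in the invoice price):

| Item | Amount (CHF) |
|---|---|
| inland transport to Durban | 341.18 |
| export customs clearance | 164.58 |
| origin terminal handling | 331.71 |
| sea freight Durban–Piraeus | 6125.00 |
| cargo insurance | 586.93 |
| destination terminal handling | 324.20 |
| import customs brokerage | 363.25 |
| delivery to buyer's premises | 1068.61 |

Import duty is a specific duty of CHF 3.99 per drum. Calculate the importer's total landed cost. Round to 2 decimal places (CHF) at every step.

Total landed cost: CHF 82055.88

EXW: the seller makes goods available at their premises; the buyer bears all onward costs.
CIF value = EXW price + inland to port + export clearance + origin terminal + freight + insurance = 70049.19 + 341.18 + 164.58 + 331.71 + 6125.00 + 586.93 = 77598.59
Import duty = 677 × 3.99 = 2701.23
Buyer bears: inland to port 341.18 + export clearance 164.58 + origin terminal 331.71 + freight 6125.00 + insurance 586.93 + destination terminal 324.20 + brokerage 363.25 + delivery 1068.61 + duty 2701.23 = 12006.69
Landed cost = invoice 70049.19 + 12006.69 = 82055.88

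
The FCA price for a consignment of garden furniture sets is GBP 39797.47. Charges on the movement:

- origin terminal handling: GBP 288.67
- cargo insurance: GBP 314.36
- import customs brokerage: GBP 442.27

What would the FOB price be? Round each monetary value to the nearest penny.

FOB price: GBP 40086.14

Not relevant to the conversion: brokerage, insurance — on the buyer under both terms; not part of either seller's price.
From FCA to FOB, the seller additionally bears: origin terminal.
FOB price = 39797.47 + 288.67 = 40086.14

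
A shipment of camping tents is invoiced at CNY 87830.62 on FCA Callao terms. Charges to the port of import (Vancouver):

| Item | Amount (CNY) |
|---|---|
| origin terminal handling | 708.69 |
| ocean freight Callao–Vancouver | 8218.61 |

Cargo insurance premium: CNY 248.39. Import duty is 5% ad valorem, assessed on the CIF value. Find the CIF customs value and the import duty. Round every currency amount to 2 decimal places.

CIF = FCA price + pre-shipment costs + freight + insurance
CIF = 87830.62 + 708.69 + 8218.61 + 248.39 = 97006.31
Import duty = 97006.31 × 5% = 4850.32

CIF value: CNY 97006.31; import duty: CNY 4850.32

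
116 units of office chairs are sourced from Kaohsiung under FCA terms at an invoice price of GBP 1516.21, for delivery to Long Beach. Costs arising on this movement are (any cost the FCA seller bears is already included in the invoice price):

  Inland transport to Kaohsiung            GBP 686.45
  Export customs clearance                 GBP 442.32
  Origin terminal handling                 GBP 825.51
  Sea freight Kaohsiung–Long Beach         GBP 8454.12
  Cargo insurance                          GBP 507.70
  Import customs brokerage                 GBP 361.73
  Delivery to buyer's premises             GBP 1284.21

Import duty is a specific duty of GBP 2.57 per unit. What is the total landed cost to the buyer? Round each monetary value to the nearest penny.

Total landed cost: GBP 13247.60

FCA: the seller delivers export-cleared goods to the carrier; the buyer bears costs from that point.
Already in the invoice (seller's account under FCA): inland to port, export clearance — exclude.
CIF value = FCA price + origin terminal + freight + insurance = 1516.21 + 825.51 + 8454.12 + 507.70 = 11303.54
Import duty = 116 × 2.57 = 298.12
Buyer bears: origin terminal 825.51 + freight 8454.12 + insurance 507.70 + brokerage 361.73 + delivery 1284.21 + duty 298.12 = 11731.39
Landed cost = invoice 1516.21 + 11731.39 = 13247.60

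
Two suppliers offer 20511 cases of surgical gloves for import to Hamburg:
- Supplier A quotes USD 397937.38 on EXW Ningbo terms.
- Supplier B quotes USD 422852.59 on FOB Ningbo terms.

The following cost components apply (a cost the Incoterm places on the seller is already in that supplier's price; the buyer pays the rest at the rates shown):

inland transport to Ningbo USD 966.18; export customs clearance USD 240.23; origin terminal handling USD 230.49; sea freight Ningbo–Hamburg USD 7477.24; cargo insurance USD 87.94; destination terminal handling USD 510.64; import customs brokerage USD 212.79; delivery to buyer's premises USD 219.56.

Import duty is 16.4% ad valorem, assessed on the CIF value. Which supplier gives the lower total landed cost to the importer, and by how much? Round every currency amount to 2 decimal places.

Supplier A (EXW):
CIF value = EXW price + inland to port + export clearance + origin terminal + freight + insurance = 397937.38 + 966.18 + 240.23 + 230.49 + 7477.24 + 87.94 = 406939.46
Import duty = 406939.46 × 16.4% = 66738.07
Buyer bears (A): 966.18 + 240.23 + 230.49 + 7477.24 + 87.94 + 510.64 + 212.79 + 219.56 = 9945.07
Landed cost (A) = invoice 397937.38 + 9945.07 + duty 66738.07 = 474620.52
Supplier B (FOB):
CIF value = FOB price + freight + insurance = 422852.59 + 7477.24 + 87.94 = 430417.77
Import duty = 430417.77 × 16.4% = 70588.51
Buyer bears (B): 7477.24 + 87.94 + 510.64 + 212.79 + 219.56 = 8508.17
Landed cost (B) = invoice 422852.59 + 8508.17 + duty 70588.51 = 501949.27
Difference = |474620.52 − 501949.27| = 27328.75

Supplier A is cheaper by USD 27328.75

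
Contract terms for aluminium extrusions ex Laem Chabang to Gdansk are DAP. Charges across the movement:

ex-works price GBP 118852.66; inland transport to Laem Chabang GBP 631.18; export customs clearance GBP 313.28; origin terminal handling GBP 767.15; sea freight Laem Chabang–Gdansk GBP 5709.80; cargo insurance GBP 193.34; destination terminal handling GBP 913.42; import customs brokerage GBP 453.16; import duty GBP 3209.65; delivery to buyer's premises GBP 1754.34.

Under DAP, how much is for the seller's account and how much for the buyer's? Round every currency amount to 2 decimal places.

DAP: the seller bears all costs to the named destination except import duty and clearance.
Seller's account: goods 118852.66 + inland to port 631.18 + export clearance 313.28 + origin terminal 767.15 + freight 5709.80 + insurance 193.34 + destination terminal 913.42 + delivery 1754.34 = 129135.17
Buyer's account: brokerage 453.16 + duty 3209.65 = 3662.81

Seller: GBP 129135.17; buyer: GBP 3662.81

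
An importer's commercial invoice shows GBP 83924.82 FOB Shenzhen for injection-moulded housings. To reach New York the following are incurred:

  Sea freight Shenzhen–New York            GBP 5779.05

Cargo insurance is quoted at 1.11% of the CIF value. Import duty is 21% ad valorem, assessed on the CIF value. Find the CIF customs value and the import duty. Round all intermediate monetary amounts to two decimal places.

Let C be the CIF value. C = FOB price + freight + 1.11% × C
C − 1.11% × C = 83924.82 + 5779.05
0.9889 × C = 89703.87
C = 89703.87 / 0.9889 = 90710.76
Insurance premium = 1.11% × 90710.76 = 1006.89
Import duty = 90710.76 × 21% = 19049.26

CIF value: GBP 90710.76; import duty: GBP 19049.26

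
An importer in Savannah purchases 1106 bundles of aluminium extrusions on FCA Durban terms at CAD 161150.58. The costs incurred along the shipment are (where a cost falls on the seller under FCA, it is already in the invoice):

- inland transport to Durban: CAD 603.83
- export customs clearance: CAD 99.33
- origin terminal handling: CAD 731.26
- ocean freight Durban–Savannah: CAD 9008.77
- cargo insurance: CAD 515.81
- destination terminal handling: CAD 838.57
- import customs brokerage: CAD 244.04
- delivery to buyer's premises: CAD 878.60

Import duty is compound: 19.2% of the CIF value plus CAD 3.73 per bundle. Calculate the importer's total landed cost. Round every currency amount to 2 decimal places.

Total landed cost: CAD 210403.04

FCA: the seller delivers export-cleared goods to the carrier; the buyer bears costs from that point.
Already in the invoice (seller's account under FCA): inland to port, export clearance — exclude.
CIF value = FCA price + origin terminal + freight + insurance = 161150.58 + 731.26 + 9008.77 + 515.81 = 171406.42
Ad valorem component: 171406.42 × 19.2% = 32910.03
Specific component: 1106 × 3.73 = 4125.38
Import duty = 32910.03 + 4125.38 = 37035.41
Buyer bears: origin terminal 731.26 + freight 9008.77 + insurance 515.81 + destination terminal 838.57 + brokerage 244.04 + delivery 878.60 + duty 37035.41 = 49252.46
Landed cost = invoice 161150.58 + 49252.46 = 210403.04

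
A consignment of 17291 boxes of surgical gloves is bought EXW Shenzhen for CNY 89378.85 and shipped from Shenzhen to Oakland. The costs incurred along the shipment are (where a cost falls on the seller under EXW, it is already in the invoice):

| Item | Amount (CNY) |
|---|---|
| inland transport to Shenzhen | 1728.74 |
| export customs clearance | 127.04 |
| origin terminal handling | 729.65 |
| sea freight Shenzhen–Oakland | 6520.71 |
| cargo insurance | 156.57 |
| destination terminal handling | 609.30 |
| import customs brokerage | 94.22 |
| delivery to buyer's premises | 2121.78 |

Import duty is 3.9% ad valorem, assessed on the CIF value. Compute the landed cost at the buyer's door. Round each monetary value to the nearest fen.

EXW: the seller makes goods available at their premises; the buyer bears all onward costs.
CIF value = EXW price + inland to port + export clearance + origin terminal + freight + insurance = 89378.85 + 1728.74 + 127.04 + 729.65 + 6520.71 + 156.57 = 98641.56
Import duty = 98641.56 × 3.9% = 3847.02
Buyer bears: inland to port 1728.74 + export clearance 127.04 + origin terminal 729.65 + freight 6520.71 + insurance 156.57 + destination terminal 609.30 + brokerage 94.22 + delivery 2121.78 + duty 3847.02 = 15935.03
Landed cost = invoice 89378.85 + 15935.03 = 105313.88

Total landed cost: CNY 105313.88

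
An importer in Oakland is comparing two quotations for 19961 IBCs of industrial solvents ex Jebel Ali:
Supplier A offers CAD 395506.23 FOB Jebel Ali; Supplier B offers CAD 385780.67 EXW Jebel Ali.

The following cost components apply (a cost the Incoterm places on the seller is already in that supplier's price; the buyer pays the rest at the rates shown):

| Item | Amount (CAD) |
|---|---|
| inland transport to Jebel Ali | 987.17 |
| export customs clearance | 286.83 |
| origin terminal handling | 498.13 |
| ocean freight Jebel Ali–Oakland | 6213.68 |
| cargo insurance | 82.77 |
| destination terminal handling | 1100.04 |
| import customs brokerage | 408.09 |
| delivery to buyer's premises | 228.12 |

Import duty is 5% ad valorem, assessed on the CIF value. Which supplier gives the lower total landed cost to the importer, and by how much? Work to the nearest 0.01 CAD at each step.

Supplier B is cheaper by CAD 8351.10

Supplier A (FOB):
CIF value = FOB price + freight + insurance = 395506.23 + 6213.68 + 82.77 = 401802.68
Import duty = 401802.68 × 5% = 20090.13
Buyer bears (A): 6213.68 + 82.77 + 1100.04 + 408.09 + 228.12 = 8032.70
Landed cost (A) = invoice 395506.23 + 8032.70 + duty 20090.13 = 423629.06
Supplier B (EXW):
CIF value = EXW price + inland to port + export clearance + origin terminal + freight + insurance = 385780.67 + 987.17 + 286.83 + 498.13 + 6213.68 + 82.77 = 393849.25
Import duty = 393849.25 × 5% = 19692.46
Buyer bears (B): 987.17 + 286.83 + 498.13 + 6213.68 + 82.77 + 1100.04 + 408.09 + 228.12 = 9804.83
Landed cost (B) = invoice 385780.67 + 9804.83 + duty 19692.46 = 415277.96
Difference = |423629.06 − 415277.96| = 8351.10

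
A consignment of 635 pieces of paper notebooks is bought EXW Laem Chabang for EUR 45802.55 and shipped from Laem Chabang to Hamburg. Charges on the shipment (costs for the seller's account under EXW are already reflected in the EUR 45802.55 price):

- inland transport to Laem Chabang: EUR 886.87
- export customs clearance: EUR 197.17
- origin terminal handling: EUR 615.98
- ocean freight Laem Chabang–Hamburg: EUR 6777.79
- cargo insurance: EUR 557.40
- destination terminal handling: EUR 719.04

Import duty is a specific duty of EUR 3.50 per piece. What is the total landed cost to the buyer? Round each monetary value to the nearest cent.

EXW: the seller makes goods available at their premises; the buyer bears all onward costs.
CIF value = EXW price + inland to port + export clearance + origin terminal + freight + insurance = 45802.55 + 886.87 + 197.17 + 615.98 + 6777.79 + 557.40 = 54837.76
Import duty = 635 × 3.50 = 2222.50
Buyer bears: inland to port 886.87 + export clearance 197.17 + origin terminal 615.98 + freight 6777.79 + insurance 557.40 + destination terminal 719.04 + duty 2222.50 = 11976.75
Landed cost = invoice 45802.55 + 11976.75 = 57779.30

Total landed cost: EUR 57779.30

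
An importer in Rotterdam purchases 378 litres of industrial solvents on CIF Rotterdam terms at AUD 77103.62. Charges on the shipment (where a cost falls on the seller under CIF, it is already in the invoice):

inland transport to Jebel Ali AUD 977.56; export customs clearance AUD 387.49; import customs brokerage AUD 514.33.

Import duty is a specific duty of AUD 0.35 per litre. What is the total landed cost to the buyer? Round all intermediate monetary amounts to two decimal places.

CIF: the seller pays costs through ocean freight and marine insurance to the destination port.
Already in the invoice (seller's account under CIF): inland to port, export clearance — exclude.
The CIF price already equals the CIF value: 77103.62
Import duty = 378 × 0.35 = 132.30
Buyer bears: brokerage 514.33 + duty 132.30 = 646.63
Landed cost = invoice 77103.62 + 646.63 = 77750.25

Total landed cost: AUD 77750.25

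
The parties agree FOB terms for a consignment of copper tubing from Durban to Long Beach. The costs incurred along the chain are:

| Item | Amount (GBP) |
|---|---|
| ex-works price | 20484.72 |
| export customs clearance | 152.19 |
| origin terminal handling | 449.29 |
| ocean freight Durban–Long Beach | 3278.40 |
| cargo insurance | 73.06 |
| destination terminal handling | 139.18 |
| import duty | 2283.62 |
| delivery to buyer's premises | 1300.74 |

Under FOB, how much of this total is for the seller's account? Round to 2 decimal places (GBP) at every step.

Seller's account: GBP 21086.20

FOB: the seller bears costs until goods are on board at the origin port; the buyer bears freight, insurance and all costs thereafter.
Seller's account: goods 20484.72 + export clearance 152.19 + origin terminal 449.29 = 21086.20
Buyer's account: freight 3278.40 + insurance 73.06 + destination terminal 139.18 + duty 2283.62 + delivery 1300.74 = 7075.00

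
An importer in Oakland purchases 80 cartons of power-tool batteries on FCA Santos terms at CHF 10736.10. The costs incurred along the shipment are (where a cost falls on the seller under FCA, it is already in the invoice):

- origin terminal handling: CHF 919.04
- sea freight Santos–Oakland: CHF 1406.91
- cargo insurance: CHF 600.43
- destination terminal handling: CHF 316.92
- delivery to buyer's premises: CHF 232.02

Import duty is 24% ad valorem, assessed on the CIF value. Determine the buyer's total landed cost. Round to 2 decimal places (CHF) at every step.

Total landed cost: CHF 17490.42

FCA: the seller delivers export-cleared goods to the carrier; the buyer bears costs from that point.
CIF value = FCA price + origin terminal + freight + insurance = 10736.10 + 919.04 + 1406.91 + 600.43 = 13662.48
Import duty = 13662.48 × 24% = 3279.00
Buyer bears: origin terminal 919.04 + freight 1406.91 + insurance 600.43 + destination terminal 316.92 + delivery 232.02 + duty 3279.00 = 6754.32
Landed cost = invoice 10736.10 + 6754.32 = 17490.42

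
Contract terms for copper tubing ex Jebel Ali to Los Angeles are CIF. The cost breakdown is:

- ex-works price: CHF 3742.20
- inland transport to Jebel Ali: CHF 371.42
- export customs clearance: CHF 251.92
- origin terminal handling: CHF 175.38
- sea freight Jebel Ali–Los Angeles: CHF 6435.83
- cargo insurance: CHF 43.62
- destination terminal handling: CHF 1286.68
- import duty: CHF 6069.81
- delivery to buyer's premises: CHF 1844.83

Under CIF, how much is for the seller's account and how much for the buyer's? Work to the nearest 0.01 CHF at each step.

Seller: CHF 11020.37; buyer: CHF 9201.32

CIF: the seller pays costs through ocean freight and marine insurance to the destination port.
Seller's account: goods 3742.20 + inland to port 371.42 + export clearance 251.92 + origin terminal 175.38 + freight 6435.83 + insurance 43.62 = 11020.37
Buyer's account: destination terminal 1286.68 + duty 6069.81 + delivery 1844.83 = 9201.32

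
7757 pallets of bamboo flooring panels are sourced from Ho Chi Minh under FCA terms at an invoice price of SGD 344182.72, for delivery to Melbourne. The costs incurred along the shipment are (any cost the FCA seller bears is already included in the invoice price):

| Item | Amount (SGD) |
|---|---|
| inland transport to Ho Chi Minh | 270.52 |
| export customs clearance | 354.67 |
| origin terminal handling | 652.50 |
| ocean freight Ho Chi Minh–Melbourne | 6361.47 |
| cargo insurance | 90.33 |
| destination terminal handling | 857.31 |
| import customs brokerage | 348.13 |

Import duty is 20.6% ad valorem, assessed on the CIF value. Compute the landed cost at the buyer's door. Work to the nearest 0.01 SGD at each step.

FCA: the seller delivers export-cleared goods to the carrier; the buyer bears costs from that point.
Already in the invoice (seller's account under FCA): inland to port, export clearance — exclude.
CIF value = FCA price + origin terminal + freight + insurance = 344182.72 + 652.50 + 6361.47 + 90.33 = 351287.02
Import duty = 351287.02 × 20.6% = 72365.13
Buyer bears: origin terminal 652.50 + freight 6361.47 + insurance 90.33 + destination terminal 857.31 + brokerage 348.13 + duty 72365.13 = 80674.87
Landed cost = invoice 344182.72 + 80674.87 = 424857.59

Total landed cost: SGD 424857.59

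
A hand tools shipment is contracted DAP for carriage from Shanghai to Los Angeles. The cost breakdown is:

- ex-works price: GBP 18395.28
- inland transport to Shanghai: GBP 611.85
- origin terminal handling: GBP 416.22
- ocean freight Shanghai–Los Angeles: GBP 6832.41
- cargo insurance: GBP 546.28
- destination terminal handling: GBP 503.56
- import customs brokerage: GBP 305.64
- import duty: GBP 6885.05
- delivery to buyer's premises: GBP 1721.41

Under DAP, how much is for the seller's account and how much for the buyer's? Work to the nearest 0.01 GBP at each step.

Seller: GBP 29027.01; buyer: GBP 7190.69

DAP: the seller bears all costs to the named destination except import duty and clearance.
Seller's account: goods 18395.28 + inland to port 611.85 + origin terminal 416.22 + freight 6832.41 + insurance 546.28 + destination terminal 503.56 + delivery 1721.41 = 29027.01
Buyer's account: brokerage 305.64 + duty 6885.05 = 7190.69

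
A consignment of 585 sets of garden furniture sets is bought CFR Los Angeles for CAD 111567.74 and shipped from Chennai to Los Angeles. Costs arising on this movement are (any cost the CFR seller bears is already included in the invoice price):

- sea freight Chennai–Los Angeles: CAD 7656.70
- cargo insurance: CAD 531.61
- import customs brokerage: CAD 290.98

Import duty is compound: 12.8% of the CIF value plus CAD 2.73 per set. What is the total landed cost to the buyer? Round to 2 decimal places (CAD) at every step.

CFR: the seller pays costs through ocean freight to the destination port, but not insurance.
Already in the invoice (seller's account under CFR): freight — exclude.
CIF value = CFR price + insurance = 111567.74 + 531.61 = 112099.35
Ad valorem component: 112099.35 × 12.8% = 14348.72
Specific component: 585 × 2.73 = 1597.05
Import duty = 14348.72 + 1597.05 = 15945.77
Buyer bears: insurance 531.61 + brokerage 290.98 + duty 15945.77 = 16768.36
Landed cost = invoice 111567.74 + 16768.36 = 128336.10

Total landed cost: CAD 128336.10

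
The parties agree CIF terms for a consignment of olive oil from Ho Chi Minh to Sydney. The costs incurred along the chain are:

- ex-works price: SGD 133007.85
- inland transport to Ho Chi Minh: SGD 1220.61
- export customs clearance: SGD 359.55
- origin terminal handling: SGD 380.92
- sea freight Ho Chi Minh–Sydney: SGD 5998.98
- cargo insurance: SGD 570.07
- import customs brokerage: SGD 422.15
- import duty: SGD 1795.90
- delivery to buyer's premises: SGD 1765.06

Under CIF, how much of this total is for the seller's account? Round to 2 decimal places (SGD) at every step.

CIF: the seller pays costs through ocean freight and marine insurance to the destination port.
Seller's account: goods 133007.85 + inland to port 1220.61 + export clearance 359.55 + origin terminal 380.92 + freight 5998.98 + insurance 570.07 = 141537.98
Buyer's account: brokerage 422.15 + duty 1795.90 + delivery 1765.06 = 3983.11

Seller's account: SGD 141537.98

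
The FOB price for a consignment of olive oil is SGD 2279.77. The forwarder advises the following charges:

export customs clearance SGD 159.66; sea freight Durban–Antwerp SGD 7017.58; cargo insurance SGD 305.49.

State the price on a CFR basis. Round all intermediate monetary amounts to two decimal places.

CFR price: SGD 9297.35

Not relevant to the conversion: export clearance — on the seller under both FOB and CFR; already in the FOB price and stays in the CFR price. insurance — on the buyer under both terms; not part of either seller's price.
From FOB to CFR, the seller additionally bears: freight.
CFR price = 2279.77 + 7017.58 = 9297.35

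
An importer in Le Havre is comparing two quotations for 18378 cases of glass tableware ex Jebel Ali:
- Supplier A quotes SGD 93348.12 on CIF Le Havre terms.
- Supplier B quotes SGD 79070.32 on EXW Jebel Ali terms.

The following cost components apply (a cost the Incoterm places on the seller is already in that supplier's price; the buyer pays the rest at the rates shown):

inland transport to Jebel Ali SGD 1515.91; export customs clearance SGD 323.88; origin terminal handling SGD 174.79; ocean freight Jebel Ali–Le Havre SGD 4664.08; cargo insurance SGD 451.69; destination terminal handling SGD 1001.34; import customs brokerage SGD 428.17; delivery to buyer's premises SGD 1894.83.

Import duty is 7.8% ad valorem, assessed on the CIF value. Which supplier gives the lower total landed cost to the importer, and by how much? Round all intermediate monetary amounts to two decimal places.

Supplier B is cheaper by SGD 7704.95

Supplier A (CIF):
The CIF price already equals the CIF value: 93348.12
Import duty = 93348.12 × 7.8% = 7281.15
Buyer bears (A): 1001.34 + 428.17 + 1894.83 = 3324.34
Landed cost (A) = invoice 93348.12 + 3324.34 + duty 7281.15 = 103953.61
Supplier B (EXW):
CIF value = EXW price + inland to port + export clearance + origin terminal + freight + insurance = 79070.32 + 1515.91 + 323.88 + 174.79 + 4664.08 + 451.69 = 86200.67
Import duty = 86200.67 × 7.8% = 6723.65
Buyer bears (B): 1515.91 + 323.88 + 174.79 + 4664.08 + 451.69 + 1001.34 + 428.17 + 1894.83 = 10454.69
Landed cost (B) = invoice 79070.32 + 10454.69 + duty 6723.65 = 96248.66
Difference = |103953.61 − 96248.66| = 7704.95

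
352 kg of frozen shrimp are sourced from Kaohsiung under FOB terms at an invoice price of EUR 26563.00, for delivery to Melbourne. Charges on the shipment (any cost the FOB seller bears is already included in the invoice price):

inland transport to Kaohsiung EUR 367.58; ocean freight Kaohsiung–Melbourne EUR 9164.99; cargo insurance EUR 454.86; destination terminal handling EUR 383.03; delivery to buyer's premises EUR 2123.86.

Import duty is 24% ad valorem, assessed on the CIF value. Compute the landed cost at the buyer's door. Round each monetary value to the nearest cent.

FOB: the seller bears costs until goods are on board at the origin port; the buyer bears freight, insurance and all costs thereafter.
Already in the invoice (seller's account under FOB): inland to port — exclude.
CIF value = FOB price + freight + insurance = 26563.00 + 9164.99 + 454.86 = 36182.85
Import duty = 36182.85 × 24% = 8683.88
Buyer bears: freight 9164.99 + insurance 454.86 + destination terminal 383.03 + delivery 2123.86 + duty 8683.88 = 20810.62
Landed cost = invoice 26563.00 + 20810.62 = 47373.62

Total landed cost: EUR 47373.62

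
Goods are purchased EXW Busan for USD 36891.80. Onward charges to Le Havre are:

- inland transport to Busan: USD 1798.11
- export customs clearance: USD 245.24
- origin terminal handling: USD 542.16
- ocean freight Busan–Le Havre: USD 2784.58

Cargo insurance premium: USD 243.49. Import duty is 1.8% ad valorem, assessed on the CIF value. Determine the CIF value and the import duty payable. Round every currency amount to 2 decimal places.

CIF = EXW price + pre-shipment costs + freight + insurance
CIF = 36891.80 + 1798.11 + 245.24 + 542.16 + 2784.58 + 243.49 = 42505.38
Import duty = 42505.38 × 1.8% = 765.10

CIF value: USD 42505.38; import duty: USD 765.10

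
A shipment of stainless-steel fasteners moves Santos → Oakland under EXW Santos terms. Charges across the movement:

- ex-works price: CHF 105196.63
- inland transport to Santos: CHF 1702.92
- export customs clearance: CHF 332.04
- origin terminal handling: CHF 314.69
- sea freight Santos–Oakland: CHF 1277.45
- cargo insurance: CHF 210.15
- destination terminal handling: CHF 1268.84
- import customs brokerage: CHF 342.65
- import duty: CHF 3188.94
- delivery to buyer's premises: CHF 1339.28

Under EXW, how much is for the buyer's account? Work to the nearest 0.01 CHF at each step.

Buyer's account: CHF 9976.96

EXW: the seller makes goods available at their premises; the buyer bears all onward costs.
Seller's account: goods 105196.63 = 105196.63
Buyer's account: inland to port 1702.92 + export clearance 332.04 + origin terminal 314.69 + freight 1277.45 + insurance 210.15 + destination terminal 1268.84 + brokerage 342.65 + duty 3188.94 + delivery 1339.28 = 9976.96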